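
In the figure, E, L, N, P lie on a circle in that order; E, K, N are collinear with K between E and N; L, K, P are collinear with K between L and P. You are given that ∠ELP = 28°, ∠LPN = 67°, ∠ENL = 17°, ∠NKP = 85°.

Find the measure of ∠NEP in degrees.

∠NEP = 68°

1. ∠EPL = 17°  [same arc EL]
2. ∠EKP = 95°  [linear pair at K on EN]
3. ∠NEP = 68°  [△EKP]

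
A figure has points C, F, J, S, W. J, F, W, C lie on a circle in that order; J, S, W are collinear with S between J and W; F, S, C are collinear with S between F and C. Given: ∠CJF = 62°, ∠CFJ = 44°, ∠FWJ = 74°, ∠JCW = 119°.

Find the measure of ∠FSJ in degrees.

1. ∠JFW = 61°  [cyclic JFWC, opposite ∠F+∠C]
2. ∠FJW = 45°  [△JFW]
3. ∠FSJ = 91°  [△JSF]

∠FSJ = 91°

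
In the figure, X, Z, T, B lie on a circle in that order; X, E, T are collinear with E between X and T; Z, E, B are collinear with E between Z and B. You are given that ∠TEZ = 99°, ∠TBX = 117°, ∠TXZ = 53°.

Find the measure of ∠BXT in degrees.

∠BXT = 17°

1. ∠BEX = 99°  [vertical angles at E]
2. ∠TBZ = 53°  [same arc ZT]
3. ∠BET = 81°  [linear pair at E on XT]
4. ∠BTX = 46°  [△TEB]
5. ∠BXT = 17°  [△XTB]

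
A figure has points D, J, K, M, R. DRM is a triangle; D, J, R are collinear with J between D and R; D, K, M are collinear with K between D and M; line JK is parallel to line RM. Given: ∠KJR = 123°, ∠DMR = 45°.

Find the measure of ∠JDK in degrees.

1. ∠DJK = 57°  [linear pair at J on DR]
2. ∠DKJ = 45°  [JK∥RM, corresponding at K]
3. ∠JDK = 78°  [△DJK]

∠JDK = 78°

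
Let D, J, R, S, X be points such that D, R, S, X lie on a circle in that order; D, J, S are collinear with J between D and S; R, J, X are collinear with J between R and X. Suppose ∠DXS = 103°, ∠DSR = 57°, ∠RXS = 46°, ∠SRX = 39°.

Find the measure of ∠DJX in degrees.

∠DJX = 84°

1. ∠DXR = 57°  [same arc DR]
2. ∠SDX = 39°  [same arc SX]
3. ∠DJX = 84°  [△DJX]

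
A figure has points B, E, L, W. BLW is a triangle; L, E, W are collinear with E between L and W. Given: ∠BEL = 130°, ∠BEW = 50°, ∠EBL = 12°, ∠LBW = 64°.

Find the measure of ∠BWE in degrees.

1. ∠BLE = 38°  [△BLE]
2. ∠BLW = 38°  [E on ray LW]
3. ∠BWL = 78°  [△BLW]
4. ∠BWE = 78°  [E on ray WL]

∠BWE = 78°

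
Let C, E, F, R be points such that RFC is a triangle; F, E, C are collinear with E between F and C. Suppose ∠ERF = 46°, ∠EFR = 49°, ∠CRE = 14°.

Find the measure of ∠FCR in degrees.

∠FCR = 71°

1. ∠FER = 85°  [△RFE]
2. ∠CER = 95°  [linear pair at E on FC]
3. ∠ECR = 71°  [△REC]
4. ∠FCR = 71°  [E on ray CF]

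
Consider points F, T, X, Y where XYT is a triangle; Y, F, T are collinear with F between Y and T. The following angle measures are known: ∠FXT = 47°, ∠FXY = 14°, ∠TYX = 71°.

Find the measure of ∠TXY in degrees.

∠TXY = 61°

1. ∠FYX = 71°  [F on ray YT]
2. ∠XFY = 95°  [△XYF]
3. ∠TFX = 85°  [linear pair at F on YT]
4. ∠FTX = 48°  [△XFT]
5. ∠XTY = 48°  [F on ray TY]
6. ∠TXY = 61°  [△XYT]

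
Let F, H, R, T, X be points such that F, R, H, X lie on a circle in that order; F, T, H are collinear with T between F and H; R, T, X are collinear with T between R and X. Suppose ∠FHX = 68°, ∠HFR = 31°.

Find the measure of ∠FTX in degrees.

∠FTX = 99°

1. ∠HXR = 31°  [same arc RH]
2. ∠HTX = 81°  [△HTX]
3. ∠FTX = 99°  [linear pair at T on FH]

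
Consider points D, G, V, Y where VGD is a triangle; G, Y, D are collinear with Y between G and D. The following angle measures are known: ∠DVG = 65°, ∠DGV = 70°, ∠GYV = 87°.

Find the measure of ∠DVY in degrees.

∠DVY = 42°

1. ∠GDV = 45°  [△VGD]
2. ∠DYV = 93°  [linear pair at Y on GD]
3. ∠VDY = 45°  [Y on ray DG]
4. ∠DVY = 42°  [△VYD]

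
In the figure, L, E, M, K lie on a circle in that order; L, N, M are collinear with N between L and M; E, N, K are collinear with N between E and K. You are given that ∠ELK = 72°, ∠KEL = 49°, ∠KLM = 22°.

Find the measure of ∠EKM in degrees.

∠EKM = 50°

1. ∠EMK = 108°  [cyclic LEMK, opposite ∠L+∠M]
2. ∠KEM = 22°  [same arc MK]
3. ∠EKM = 50°  [△EMK]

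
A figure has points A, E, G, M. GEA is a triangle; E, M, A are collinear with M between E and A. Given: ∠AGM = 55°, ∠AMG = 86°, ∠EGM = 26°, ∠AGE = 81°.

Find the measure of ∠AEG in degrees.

1. ∠EMG = 94°  [linear pair at M on EA]
2. ∠GEM = 60°  [△GEM]
3. ∠AEG = 60°  [M on ray EA]

∠AEG = 60°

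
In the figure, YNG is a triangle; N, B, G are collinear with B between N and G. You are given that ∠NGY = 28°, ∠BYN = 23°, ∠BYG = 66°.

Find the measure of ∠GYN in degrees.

∠GYN = 89°

1. ∠BGY = 28°  [B on ray GN]
2. ∠GBY = 86°  [△YBG]
3. ∠NBY = 94°  [linear pair at B on NG]
4. ∠BNY = 63°  [△YNB]
5. ∠GNY = 63°  [B on ray NG]
6. ∠GYN = 89°  [△YNG]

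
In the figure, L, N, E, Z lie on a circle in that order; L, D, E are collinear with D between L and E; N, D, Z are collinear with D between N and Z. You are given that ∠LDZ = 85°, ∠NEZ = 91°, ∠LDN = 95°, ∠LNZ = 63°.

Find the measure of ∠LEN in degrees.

1. ∠NLZ = 89°  [cyclic LNEZ, opposite ∠L+∠E]
2. ∠LZN = 28°  [△LNZ]
3. ∠LEN = 28°  [same arc LN]

∠LEN = 28°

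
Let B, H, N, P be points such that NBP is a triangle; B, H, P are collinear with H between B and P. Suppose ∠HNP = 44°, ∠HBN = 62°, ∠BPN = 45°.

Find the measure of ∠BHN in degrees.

1. ∠HPN = 45°  [H on ray PB]
2. ∠NHP = 91°  [△NHP]
3. ∠BHN = 89°  [linear pair at H on BP]

∠BHN = 89°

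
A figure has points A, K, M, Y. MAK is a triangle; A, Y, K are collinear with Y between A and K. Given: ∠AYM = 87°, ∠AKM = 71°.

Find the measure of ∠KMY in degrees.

∠KMY = 16°

1. ∠KYM = 93°  [linear pair at Y on AK]
2. ∠MKY = 71°  [Y on ray KA]
3. ∠KMY = 16°  [△MYK]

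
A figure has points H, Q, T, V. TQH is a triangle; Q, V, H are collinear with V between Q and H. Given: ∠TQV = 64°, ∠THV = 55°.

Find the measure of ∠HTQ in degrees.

∠HTQ = 61°

1. ∠HQT = 64°  [V on ray QH]
2. ∠QHT = 55°  [V on ray HQ]
3. ∠HTQ = 61°  [△TQH]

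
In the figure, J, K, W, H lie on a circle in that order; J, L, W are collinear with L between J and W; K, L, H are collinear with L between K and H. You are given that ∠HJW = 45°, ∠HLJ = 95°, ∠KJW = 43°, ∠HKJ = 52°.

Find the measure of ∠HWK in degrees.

∠HWK = 92°

1. ∠HKW = 45°  [same arc WH]
2. ∠KHW = 43°  [same arc KW]
3. ∠HWK = 92°  [△KWH]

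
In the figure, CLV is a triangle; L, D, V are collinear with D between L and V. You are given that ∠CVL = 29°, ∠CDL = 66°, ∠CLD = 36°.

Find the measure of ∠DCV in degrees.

1. ∠CVD = 29°  [D on ray VL]
2. ∠CDV = 114°  [linear pair at D on LV]
3. ∠DCV = 37°  [△CDV]

∠DCV = 37°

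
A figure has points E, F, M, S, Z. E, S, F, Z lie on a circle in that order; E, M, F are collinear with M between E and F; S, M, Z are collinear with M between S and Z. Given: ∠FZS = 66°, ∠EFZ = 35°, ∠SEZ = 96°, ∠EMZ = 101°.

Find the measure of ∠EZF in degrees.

∠EZF = 115°

1. ∠ESZ = 35°  [same arc EZ]
2. ∠EZS = 49°  [△ESZ]
3. ∠FEZ = 30°  [△EMZ]
4. ∠EZF = 115°  [△EFZ]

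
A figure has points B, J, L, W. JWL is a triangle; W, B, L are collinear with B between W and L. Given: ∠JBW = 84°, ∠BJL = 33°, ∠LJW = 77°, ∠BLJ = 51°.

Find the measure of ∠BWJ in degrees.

∠BWJ = 52°

1. ∠JLW = 51°  [B on ray LW]
2. ∠JWL = 52°  [△JWL]
3. ∠BWJ = 52°  [B on ray WL]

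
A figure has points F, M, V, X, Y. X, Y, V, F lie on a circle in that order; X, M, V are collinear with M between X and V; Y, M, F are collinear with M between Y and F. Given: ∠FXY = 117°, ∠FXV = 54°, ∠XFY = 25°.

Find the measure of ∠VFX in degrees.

∠VFX = 88°

1. ∠FYX = 38°  [△XYF]
2. ∠FVX = 38°  [same arc XF]
3. ∠VFX = 88°  [△XVF]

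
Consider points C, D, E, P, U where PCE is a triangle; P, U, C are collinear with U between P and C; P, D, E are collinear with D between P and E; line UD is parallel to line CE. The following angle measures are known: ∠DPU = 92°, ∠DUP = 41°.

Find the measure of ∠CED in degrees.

1. ∠PDU = 47°  [△PUD]
2. ∠EDU = 133°  [linear pair at D on PE]
3. ∠CED = 47°  [UD∥CE, co-interior at E–D]

∠CED = 47°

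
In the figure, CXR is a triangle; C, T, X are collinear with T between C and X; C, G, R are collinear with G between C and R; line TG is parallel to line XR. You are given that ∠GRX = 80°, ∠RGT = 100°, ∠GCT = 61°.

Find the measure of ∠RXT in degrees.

∠RXT = 39°

1. ∠CRX = 80°  [G on ray RC]
2. ∠RCX = 61°  [T on CX, G on CR]
3. ∠CXR = 39°  [△CXR]
4. ∠RXT = 39°  [T on ray XC]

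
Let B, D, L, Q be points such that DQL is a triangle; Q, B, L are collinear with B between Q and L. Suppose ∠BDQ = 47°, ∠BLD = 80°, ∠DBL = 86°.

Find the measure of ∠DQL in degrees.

1. ∠DBQ = 94°  [linear pair at B on QL]
2. ∠BQD = 39°  [△DQB]
3. ∠DQL = 39°  [B on ray QL]

∠DQL = 39°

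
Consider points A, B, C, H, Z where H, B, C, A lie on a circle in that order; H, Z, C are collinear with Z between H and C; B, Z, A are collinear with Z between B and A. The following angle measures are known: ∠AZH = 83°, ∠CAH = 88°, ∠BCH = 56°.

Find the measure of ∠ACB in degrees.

∠ACB = 107°

1. ∠BZC = 83°  [vertical angles at Z]
2. ∠CBH = 92°  [cyclic HBCA, opposite ∠B+∠A]
3. ∠BHC = 32°  [△HBC]
4. ∠ABC = 41°  [△BZC]
5. ∠BAC = 32°  [same arc BC]
6. ∠ACB = 107°  [△BCA]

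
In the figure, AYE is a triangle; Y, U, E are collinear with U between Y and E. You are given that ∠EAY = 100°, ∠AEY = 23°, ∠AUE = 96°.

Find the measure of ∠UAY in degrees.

∠UAY = 39°

1. ∠AYE = 57°  [△AYE]
2. ∠AUY = 84°  [linear pair at U on YE]
3. ∠AYU = 57°  [U on ray YE]
4. ∠UAY = 39°  [△AYU]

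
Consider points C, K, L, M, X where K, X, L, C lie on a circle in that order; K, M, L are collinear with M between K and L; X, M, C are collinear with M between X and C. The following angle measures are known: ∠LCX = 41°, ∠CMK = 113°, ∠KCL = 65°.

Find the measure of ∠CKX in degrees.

1. ∠LKX = 41°  [same arc XL]
2. ∠LMX = 113°  [vertical angles at M]
3. ∠KXL = 115°  [cyclic KXLC, opposite ∠X+∠C]
4. ∠KLX = 24°  [△KXL]
5. ∠KMX = 67°  [linear pair at M on KL]
6. ∠KCX = 24°  [same arc KX]
7. ∠CXK = 72°  [△KMX]
8. ∠CKX = 84°  [△KXC]

∠CKX = 84°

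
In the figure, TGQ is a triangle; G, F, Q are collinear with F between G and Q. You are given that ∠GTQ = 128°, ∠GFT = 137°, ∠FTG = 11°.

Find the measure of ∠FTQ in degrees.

∠FTQ = 117°

1. ∠FGT = 32°  [△TGF]
2. ∠QFT = 43°  [linear pair at F on GQ]
3. ∠QGT = 32°  [F on ray GQ]
4. ∠GQT = 20°  [△TGQ]
5. ∠FQT = 20°  [F on ray QG]
6. ∠FTQ = 117°  [△TFQ]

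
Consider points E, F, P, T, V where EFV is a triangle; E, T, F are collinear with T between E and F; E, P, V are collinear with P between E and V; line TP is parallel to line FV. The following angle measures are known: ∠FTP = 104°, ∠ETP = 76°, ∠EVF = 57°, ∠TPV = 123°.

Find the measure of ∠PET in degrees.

1. ∠EFV = 76°  [TP∥FV, corresponding at T]
2. ∠FEV = 47°  [△EFV]
3. ∠PET = 47°  [T on EF, P on EV]

∠PET = 47°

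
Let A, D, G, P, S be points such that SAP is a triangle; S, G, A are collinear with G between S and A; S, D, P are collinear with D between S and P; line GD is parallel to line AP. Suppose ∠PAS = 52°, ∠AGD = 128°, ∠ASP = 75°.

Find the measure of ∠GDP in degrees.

∠GDP = 127°

1. ∠APS = 53°  [△SAP]
2. ∠GDS = 53°  [GD∥AP, corresponding at D]
3. ∠GDP = 127°  [linear pair at D on SP]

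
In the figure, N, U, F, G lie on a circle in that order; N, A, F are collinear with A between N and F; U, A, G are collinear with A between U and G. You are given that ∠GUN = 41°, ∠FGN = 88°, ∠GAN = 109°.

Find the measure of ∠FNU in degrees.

1. ∠GFN = 41°  [same arc NG]
2. ∠FAG = 71°  [linear pair at A on NF]
3. ∠FGU = 68°  [△FAG]
4. ∠FNU = 68°  [same arc UF]

∠FNU = 68°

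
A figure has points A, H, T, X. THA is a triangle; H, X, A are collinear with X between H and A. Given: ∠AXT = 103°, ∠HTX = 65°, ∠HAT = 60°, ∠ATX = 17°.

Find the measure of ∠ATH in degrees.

1. ∠HXT = 77°  [linear pair at X on HA]
2. ∠THX = 38°  [△THX]
3. ∠AHT = 38°  [X on ray HA]
4. ∠ATH = 82°  [△THA]

∠ATH = 82°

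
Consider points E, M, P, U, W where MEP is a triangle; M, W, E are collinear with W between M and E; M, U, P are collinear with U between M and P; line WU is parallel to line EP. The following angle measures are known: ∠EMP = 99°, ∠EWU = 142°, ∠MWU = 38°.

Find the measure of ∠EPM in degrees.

∠EPM = 43°

1. ∠UMW = 99°  [W on ME, U on MP]
2. ∠MUW = 43°  [△MWU]
3. ∠EPM = 43°  [WU∥EP, corresponding at U]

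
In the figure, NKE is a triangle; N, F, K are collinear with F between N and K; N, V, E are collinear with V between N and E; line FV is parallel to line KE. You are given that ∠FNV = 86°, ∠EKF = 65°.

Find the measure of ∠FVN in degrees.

∠FVN = 29°

1. ∠ENK = 86°  [F on NK, V on NE]
2. ∠EKN = 65°  [F on ray KN]
3. ∠KEN = 29°  [△NKE]
4. ∠FVN = 29°  [FV∥KE, corresponding at V]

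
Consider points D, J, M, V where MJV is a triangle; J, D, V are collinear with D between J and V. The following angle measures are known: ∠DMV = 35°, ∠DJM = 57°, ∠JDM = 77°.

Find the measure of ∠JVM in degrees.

∠JVM = 42°

1. ∠MDV = 103°  [linear pair at D on JV]
2. ∠DVM = 42°  [△MDV]
3. ∠JVM = 42°  [D on ray VJ]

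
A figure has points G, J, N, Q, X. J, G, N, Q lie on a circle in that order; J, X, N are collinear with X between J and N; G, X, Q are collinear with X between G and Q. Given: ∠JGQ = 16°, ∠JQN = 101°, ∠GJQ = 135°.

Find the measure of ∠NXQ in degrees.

∠NXQ = 92°

1. ∠JNQ = 16°  [same arc JQ]
2. ∠GQJ = 29°  [△JGQ]
3. ∠NJQ = 63°  [△JNQ]
4. ∠JXQ = 88°  [△JXQ]
5. ∠NXQ = 92°  [linear pair at X on JN]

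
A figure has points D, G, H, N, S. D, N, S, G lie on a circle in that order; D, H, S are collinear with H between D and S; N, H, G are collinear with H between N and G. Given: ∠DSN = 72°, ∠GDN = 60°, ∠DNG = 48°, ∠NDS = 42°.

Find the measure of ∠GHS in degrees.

1. ∠DSG = 48°  [same arc DG]
2. ∠NGS = 42°  [same arc NS]
3. ∠GHS = 90°  [△SHG]

∠GHS = 90°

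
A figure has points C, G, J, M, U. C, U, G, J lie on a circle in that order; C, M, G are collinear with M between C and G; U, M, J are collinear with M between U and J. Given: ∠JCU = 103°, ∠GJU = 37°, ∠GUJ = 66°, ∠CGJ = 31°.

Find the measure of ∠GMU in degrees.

1. ∠GCU = 37°  [same arc UG]
2. ∠CUJ = 31°  [same arc CJ]
3. ∠CMU = 112°  [△CMU]
4. ∠GMU = 68°  [linear pair at M on CG]

∠GMU = 68°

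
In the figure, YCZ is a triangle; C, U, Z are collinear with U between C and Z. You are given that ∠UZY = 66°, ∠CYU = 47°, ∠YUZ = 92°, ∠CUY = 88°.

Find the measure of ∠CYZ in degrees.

1. ∠CZY = 66°  [U on ray ZC]
2. ∠UCY = 45°  [△YCU]
3. ∠YCZ = 45°  [U on ray CZ]
4. ∠CYZ = 69°  [△YCZ]

∠CYZ = 69°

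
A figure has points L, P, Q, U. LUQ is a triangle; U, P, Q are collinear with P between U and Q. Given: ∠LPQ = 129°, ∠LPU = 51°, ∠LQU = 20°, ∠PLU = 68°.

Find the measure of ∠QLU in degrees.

∠QLU = 99°

1. ∠LUP = 61°  [△LUP]
2. ∠LUQ = 61°  [P on ray UQ]
3. ∠QLU = 99°  [△LUQ]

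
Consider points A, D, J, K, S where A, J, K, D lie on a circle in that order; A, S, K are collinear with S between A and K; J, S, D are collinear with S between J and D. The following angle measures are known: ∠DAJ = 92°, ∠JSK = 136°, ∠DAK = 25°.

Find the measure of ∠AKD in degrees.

1. ∠DKJ = 88°  [cyclic AJKD, opposite ∠A+∠K]
2. ∠ASD = 136°  [vertical angles at S]
3. ∠DJK = 25°  [same arc KD]
4. ∠JDK = 67°  [△JKD]
5. ∠DSK = 44°  [linear pair at S on AK]
6. ∠AKD = 69°  [△KSD]

∠AKD = 69°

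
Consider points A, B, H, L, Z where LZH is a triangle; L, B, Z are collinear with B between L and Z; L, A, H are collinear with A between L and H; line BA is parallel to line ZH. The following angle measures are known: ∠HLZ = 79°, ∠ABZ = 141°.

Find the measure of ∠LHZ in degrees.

1. ∠ALB = 79°  [B on LZ, A on LH]
2. ∠ABL = 39°  [linear pair at B on LZ]
3. ∠BAL = 62°  [△LBA]
4. ∠LHZ = 62°  [BA∥ZH, corresponding at A]

∠LHZ = 62°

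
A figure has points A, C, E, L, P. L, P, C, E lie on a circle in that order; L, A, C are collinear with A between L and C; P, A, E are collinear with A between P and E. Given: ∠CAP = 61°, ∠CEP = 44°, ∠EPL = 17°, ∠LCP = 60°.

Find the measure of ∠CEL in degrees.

1. ∠EAL = 61°  [vertical angles at A]
2. ∠ECL = 17°  [same arc LE]
3. ∠LEP = 60°  [same arc LP]
4. ∠CLE = 59°  [△LAE]
5. ∠CEL = 104°  [△LCE]

∠CEL = 104°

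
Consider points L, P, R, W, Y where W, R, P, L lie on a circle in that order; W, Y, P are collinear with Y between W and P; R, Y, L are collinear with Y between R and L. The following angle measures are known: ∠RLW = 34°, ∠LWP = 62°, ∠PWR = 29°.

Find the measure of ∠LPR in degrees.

1. ∠LRP = 62°  [same arc PL]
2. ∠PLR = 29°  [same arc RP]
3. ∠LPR = 89°  [△RPL]

∠LPR = 89°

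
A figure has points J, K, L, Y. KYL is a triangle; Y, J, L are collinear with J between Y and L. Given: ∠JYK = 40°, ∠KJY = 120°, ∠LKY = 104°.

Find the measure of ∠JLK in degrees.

1. ∠KYL = 40°  [J on ray YL]
2. ∠KLY = 36°  [△KYL]
3. ∠JLK = 36°  [J on ray LY]

∠JLK = 36°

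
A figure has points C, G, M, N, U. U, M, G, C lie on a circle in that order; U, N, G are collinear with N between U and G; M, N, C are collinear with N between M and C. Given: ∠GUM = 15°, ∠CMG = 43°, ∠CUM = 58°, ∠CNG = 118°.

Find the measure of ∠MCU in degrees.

1. ∠CUG = 43°  [same arc GC]
2. ∠CNU = 62°  [linear pair at N on UG]
3. ∠MCU = 75°  [△UNC]

∠MCU = 75°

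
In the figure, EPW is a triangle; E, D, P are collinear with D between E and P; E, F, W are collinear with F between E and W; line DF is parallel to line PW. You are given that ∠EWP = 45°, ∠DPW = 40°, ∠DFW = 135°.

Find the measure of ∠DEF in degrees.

1. ∠EPW = 40°  [D on ray PE]
2. ∠PEW = 95°  [△EPW]
3. ∠DEF = 95°  [D on EP, F on EW]

∠DEF = 95°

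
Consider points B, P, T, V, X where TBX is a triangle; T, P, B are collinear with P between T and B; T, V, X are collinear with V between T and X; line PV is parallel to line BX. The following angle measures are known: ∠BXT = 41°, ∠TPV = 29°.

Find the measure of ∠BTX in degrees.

1. ∠PVT = 41°  [PV∥BX, corresponding at V]
2. ∠PTV = 110°  [△TPV]
3. ∠BTX = 110°  [P on TB, V on TX]

∠BTX = 110°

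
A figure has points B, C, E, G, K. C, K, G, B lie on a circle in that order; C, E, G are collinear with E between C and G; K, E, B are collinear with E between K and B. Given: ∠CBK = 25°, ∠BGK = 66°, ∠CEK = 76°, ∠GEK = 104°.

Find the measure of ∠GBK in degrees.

∠GBK = 63°

1. ∠CGK = 25°  [same arc CK]
2. ∠BKG = 51°  [△KEG]
3. ∠GBK = 63°  [△KGB]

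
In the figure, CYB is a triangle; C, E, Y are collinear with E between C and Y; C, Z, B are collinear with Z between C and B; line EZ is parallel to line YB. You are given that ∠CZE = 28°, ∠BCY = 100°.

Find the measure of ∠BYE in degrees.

∠BYE = 52°

1. ∠CBY = 28°  [EZ∥YB, corresponding at Z]
2. ∠BYC = 52°  [△CYB]
3. ∠BYE = 52°  [E on ray YC]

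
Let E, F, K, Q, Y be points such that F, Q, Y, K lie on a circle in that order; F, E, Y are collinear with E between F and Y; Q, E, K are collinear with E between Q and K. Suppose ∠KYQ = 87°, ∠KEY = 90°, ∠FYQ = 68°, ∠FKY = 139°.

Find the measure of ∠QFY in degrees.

1. ∠KFQ = 93°  [cyclic FQYK, opposite ∠F+∠Y]
2. ∠FEQ = 90°  [vertical angles at E]
3. ∠FKQ = 68°  [same arc FQ]
4. ∠FQK = 19°  [△FQK]
5. ∠QFY = 71°  [△FEQ]

∠QFY = 71°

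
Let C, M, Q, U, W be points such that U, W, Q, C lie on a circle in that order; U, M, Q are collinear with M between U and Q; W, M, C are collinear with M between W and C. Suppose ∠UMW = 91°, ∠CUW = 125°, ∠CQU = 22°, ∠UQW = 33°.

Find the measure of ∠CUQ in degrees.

1. ∠CMQ = 91°  [vertical angles at M]
2. ∠UCW = 33°  [same arc UW]
3. ∠CMU = 89°  [linear pair at M on UQ]
4. ∠CUQ = 58°  [△UMC]

∠CUQ = 58°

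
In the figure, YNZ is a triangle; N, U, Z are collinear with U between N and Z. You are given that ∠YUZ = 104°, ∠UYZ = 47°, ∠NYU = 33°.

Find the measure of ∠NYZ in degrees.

1. ∠UZY = 29°  [△YUZ]
2. ∠NUY = 76°  [linear pair at U on NZ]
3. ∠UNY = 71°  [△YNU]
4. ∠NZY = 29°  [U on ray ZN]
5. ∠YNZ = 71°  [U on ray NZ]
6. ∠NYZ = 80°  [△YNZ]

∠NYZ = 80°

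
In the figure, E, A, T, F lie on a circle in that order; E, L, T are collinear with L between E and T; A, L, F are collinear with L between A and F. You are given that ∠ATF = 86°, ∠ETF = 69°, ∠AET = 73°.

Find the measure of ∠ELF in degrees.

∠ELF = 142°

1. ∠AFT = 73°  [same arc AT]
2. ∠FLT = 38°  [△TLF]
3. ∠ELF = 142°  [linear pair at L on ET]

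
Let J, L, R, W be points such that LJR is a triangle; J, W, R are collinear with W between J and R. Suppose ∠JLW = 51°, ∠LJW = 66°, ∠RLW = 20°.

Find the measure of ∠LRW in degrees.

1. ∠JWL = 63°  [△LJW]
2. ∠LWR = 117°  [linear pair at W on JR]
3. ∠LRW = 43°  [△LWR]

∠LRW = 43°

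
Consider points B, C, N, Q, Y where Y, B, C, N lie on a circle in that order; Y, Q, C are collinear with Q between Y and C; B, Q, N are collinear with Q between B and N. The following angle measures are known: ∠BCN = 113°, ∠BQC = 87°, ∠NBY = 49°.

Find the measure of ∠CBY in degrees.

1. ∠BYN = 67°  [cyclic YBCN, opposite ∠Y+∠C]
2. ∠BQY = 93°  [linear pair at Q on YC]
3. ∠BNY = 64°  [△YBN]
4. ∠BYC = 38°  [△YQB]
5. ∠BCY = 64°  [same arc YB]
6. ∠CBY = 78°  [△YBC]

∠CBY = 78°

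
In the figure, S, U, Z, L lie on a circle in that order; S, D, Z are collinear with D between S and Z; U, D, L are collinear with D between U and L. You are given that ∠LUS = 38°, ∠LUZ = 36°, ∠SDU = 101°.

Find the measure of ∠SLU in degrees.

1. ∠LSZ = 36°  [same arc ZL]
2. ∠LDZ = 101°  [vertical angles at D]
3. ∠LDS = 79°  [linear pair at D on SZ]
4. ∠SLU = 65°  [△SDL]

∠SLU = 65°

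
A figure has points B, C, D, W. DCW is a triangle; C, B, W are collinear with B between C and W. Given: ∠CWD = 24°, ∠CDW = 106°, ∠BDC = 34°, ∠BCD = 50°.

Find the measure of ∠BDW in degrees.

1. ∠BWD = 24°  [B on ray WC]
2. ∠CBD = 96°  [△DCB]
3. ∠DBW = 84°  [linear pair at B on CW]
4. ∠BDW = 72°  [△DBW]

∠BDW = 72°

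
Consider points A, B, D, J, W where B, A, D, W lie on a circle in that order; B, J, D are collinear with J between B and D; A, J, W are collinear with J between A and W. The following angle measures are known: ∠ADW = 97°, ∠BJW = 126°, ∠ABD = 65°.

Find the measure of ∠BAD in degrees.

∠BAD = 79°

1. ∠AJD = 126°  [vertical angles at J]
2. ∠AWD = 65°  [same arc AD]
3. ∠DAW = 18°  [△ADW]
4. ∠ADB = 36°  [△AJD]
5. ∠BAD = 79°  [△BAD]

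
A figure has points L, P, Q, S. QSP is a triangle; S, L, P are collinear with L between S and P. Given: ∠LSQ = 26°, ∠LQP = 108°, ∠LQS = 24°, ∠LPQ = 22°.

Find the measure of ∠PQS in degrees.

1. ∠PSQ = 26°  [L on ray SP]
2. ∠QPS = 22°  [L on ray PS]
3. ∠PQS = 132°  [△QSP]

∠PQS = 132°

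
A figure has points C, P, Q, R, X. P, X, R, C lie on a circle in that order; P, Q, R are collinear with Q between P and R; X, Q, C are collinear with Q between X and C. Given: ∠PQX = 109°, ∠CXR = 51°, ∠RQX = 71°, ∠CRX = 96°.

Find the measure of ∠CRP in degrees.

∠CRP = 38°

1. ∠CQR = 109°  [vertical angles at Q]
2. ∠RCX = 33°  [△XRC]
3. ∠CRP = 38°  [△RQC]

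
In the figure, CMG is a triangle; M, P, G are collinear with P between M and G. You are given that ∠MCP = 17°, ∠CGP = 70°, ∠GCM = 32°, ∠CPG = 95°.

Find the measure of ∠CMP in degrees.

1. ∠CGM = 70°  [P on ray GM]
2. ∠CMG = 78°  [△CMG]
3. ∠CMP = 78°  [P on ray MG]

∠CMP = 78°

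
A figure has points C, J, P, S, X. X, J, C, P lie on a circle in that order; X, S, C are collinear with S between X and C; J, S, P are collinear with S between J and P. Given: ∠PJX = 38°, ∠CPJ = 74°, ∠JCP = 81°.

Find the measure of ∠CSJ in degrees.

1. ∠CXJ = 74°  [same arc JC]
2. ∠JSX = 68°  [△XSJ]
3. ∠CSJ = 112°  [linear pair at S on XC]

∠CSJ = 112°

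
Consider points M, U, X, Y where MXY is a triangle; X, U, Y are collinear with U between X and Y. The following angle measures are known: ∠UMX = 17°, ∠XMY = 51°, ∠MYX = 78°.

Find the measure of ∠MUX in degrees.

1. ∠MXY = 51°  [△MXY]
2. ∠MXU = 51°  [U on ray XY]
3. ∠MUX = 112°  [△MXU]

∠MUX = 112°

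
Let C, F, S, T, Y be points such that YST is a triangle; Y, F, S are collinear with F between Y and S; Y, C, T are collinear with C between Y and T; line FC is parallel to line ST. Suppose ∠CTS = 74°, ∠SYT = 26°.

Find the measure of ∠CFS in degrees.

1. ∠STY = 74°  [C on ray TY]
2. ∠TSY = 80°  [△YST]
3. ∠CFY = 80°  [FC∥ST, corresponding at F]
4. ∠CFS = 100°  [linear pair at F on YS]

∠CFS = 100°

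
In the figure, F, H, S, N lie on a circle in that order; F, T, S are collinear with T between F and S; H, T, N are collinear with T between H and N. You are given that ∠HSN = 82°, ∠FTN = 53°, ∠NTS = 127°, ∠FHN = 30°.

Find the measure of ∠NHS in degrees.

∠NHS = 75°

1. ∠FSN = 30°  [same arc FN]
2. ∠HNS = 23°  [△STN]
3. ∠NHS = 75°  [△HSN]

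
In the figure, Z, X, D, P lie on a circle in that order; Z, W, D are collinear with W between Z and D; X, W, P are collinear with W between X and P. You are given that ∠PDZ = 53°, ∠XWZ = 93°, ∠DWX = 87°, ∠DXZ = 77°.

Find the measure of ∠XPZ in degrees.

∠XPZ = 69°

1. ∠PXZ = 53°  [same arc ZP]
2. ∠DZX = 34°  [△ZWX]
3. ∠XDZ = 69°  [△ZXD]
4. ∠XPZ = 69°  [same arc ZX]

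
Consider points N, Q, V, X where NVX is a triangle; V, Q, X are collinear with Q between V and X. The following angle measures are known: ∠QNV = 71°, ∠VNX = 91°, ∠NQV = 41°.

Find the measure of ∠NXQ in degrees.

∠NXQ = 21°

1. ∠NVQ = 68°  [△NVQ]
2. ∠NVX = 68°  [Q on ray VX]
3. ∠NXV = 21°  [△NVX]
4. ∠NXQ = 21°  [Q on ray XV]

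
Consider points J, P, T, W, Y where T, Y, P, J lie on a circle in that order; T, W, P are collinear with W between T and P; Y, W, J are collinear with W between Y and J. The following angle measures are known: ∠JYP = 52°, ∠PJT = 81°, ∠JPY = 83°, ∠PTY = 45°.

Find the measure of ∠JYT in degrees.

∠JYT = 47°

1. ∠JTP = 52°  [same arc PJ]
2. ∠JPT = 47°  [△TPJ]
3. ∠JYT = 47°  [same arc TJ]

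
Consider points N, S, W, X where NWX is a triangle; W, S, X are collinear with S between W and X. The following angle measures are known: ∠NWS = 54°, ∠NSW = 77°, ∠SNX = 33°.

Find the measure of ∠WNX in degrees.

1. ∠NWX = 54°  [S on ray WX]
2. ∠NSX = 103°  [linear pair at S on WX]
3. ∠NXS = 44°  [△NSX]
4. ∠NXW = 44°  [S on ray XW]
5. ∠WNX = 82°  [△NWX]

∠WNX = 82°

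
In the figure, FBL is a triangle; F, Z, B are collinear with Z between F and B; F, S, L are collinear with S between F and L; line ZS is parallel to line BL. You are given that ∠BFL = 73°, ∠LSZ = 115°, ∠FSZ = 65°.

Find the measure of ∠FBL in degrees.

∠FBL = 42°

1. ∠SFZ = 73°  [Z on FB, S on FL]
2. ∠FZS = 42°  [△FZS]
3. ∠FBL = 42°  [ZS∥BL, corresponding at Z]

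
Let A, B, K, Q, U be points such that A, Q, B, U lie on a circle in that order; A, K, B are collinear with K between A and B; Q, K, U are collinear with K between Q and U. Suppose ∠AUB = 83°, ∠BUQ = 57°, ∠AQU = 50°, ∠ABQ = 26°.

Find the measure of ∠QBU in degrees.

1. ∠AUQ = 26°  [same arc AQ]
2. ∠QAU = 104°  [△AQU]
3. ∠QBU = 76°  [cyclic AQBU, opposite ∠A+∠B]

∠QBU = 76°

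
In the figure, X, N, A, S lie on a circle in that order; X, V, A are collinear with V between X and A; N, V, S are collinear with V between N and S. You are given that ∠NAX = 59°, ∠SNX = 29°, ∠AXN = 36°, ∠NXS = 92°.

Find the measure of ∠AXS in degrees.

∠AXS = 56°

1. ∠ANX = 85°  [△XNA]
2. ∠SAX = 29°  [same arc XS]
3. ∠ASX = 95°  [cyclic XNAS, opposite ∠N+∠S]
4. ∠AXS = 56°  [△XAS]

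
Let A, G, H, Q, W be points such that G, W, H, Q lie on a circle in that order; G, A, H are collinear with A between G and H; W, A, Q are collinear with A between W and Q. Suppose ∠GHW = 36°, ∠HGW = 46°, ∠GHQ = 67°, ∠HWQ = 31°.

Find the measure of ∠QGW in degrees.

∠QGW = 77°

1. ∠GQW = 36°  [same arc GW]
2. ∠GWQ = 67°  [same arc GQ]
3. ∠QGW = 77°  [△GWQ]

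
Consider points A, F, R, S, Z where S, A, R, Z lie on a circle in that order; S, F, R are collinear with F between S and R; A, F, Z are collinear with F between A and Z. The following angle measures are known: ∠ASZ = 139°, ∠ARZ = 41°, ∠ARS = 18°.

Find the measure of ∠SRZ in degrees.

1. ∠AZS = 18°  [same arc SA]
2. ∠SAZ = 23°  [△SAZ]
3. ∠SRZ = 23°  [same arc SZ]

∠SRZ = 23°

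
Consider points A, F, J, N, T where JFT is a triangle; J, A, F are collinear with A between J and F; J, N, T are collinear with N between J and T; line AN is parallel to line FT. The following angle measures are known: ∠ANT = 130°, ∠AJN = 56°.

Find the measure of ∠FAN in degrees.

∠FAN = 106°

1. ∠ANJ = 50°  [linear pair at N on JT]
2. ∠JAN = 74°  [△JAN]
3. ∠FAN = 106°  [linear pair at A on JF]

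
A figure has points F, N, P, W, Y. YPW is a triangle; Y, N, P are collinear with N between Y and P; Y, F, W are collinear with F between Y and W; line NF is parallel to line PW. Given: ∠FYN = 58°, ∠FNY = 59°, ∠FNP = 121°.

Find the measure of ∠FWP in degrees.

∠FWP = 63°

1. ∠NFY = 63°  [△YNF]
2. ∠NFW = 117°  [linear pair at F on YW]
3. ∠FWP = 63°  [NF∥PW, co-interior at W–F]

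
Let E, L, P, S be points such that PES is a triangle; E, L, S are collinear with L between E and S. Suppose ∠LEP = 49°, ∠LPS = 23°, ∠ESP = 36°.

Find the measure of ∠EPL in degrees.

1. ∠LSP = 36°  [L on ray SE]
2. ∠PLS = 121°  [△PLS]
3. ∠ELP = 59°  [linear pair at L on ES]
4. ∠EPL = 72°  [△PEL]

∠EPL = 72°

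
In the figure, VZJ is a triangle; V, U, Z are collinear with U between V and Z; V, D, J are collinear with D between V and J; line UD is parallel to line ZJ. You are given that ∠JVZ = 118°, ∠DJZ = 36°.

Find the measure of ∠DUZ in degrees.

1. ∠VJZ = 36°  [D on ray JV]
2. ∠JZV = 26°  [△VZJ]
3. ∠DUV = 26°  [UD∥ZJ, corresponding at U]
4. ∠DUZ = 154°  [linear pair at U on VZ]

∠DUZ = 154°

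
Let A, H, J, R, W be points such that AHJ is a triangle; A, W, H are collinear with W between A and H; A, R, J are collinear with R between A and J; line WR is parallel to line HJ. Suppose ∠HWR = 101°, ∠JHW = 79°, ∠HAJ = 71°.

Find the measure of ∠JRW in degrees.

∠JRW = 150°

1. ∠AWR = 79°  [linear pair at W on AH]
2. ∠RAW = 71°  [W on AH, R on AJ]
3. ∠ARW = 30°  [△AWR]
4. ∠JRW = 150°  [linear pair at R on AJ]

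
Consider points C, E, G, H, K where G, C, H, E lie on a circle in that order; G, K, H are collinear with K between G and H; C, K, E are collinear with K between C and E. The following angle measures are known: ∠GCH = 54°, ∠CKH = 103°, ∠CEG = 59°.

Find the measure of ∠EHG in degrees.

1. ∠GEH = 126°  [cyclic GCHE, opposite ∠C+∠E]
2. ∠EKG = 103°  [vertical angles at K]
3. ∠EGH = 18°  [△GKE]
4. ∠EHG = 36°  [△GHE]

∠EHG = 36°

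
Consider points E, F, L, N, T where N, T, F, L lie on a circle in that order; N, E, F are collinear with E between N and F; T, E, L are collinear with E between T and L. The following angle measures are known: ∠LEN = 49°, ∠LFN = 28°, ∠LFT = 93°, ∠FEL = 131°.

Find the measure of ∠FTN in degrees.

1. ∠FET = 49°  [vertical angles at E]
2. ∠LTN = 28°  [same arc NL]
3. ∠FLT = 21°  [△FEL]
4. ∠FTL = 66°  [△TFL]
5. ∠NET = 131°  [vertical angles at E]
6. ∠NFT = 65°  [△TEF]
7. ∠FNT = 21°  [△NET]
8. ∠FTN = 94°  [△NTF]

∠FTN = 94°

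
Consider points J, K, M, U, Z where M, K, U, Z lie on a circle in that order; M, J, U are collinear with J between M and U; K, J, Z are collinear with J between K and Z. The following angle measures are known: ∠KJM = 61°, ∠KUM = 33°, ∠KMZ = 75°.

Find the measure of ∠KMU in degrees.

1. ∠KZM = 33°  [same arc MK]
2. ∠MKZ = 72°  [△MKZ]
3. ∠KMU = 47°  [△MJK]

∠KMU = 47°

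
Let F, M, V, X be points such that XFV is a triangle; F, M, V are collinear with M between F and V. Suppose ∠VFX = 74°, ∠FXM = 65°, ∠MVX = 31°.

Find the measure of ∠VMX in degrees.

∠VMX = 139°

1. ∠MFX = 74°  [M on ray FV]
2. ∠FMX = 41°  [△XFM]
3. ∠VMX = 139°  [linear pair at M on FV]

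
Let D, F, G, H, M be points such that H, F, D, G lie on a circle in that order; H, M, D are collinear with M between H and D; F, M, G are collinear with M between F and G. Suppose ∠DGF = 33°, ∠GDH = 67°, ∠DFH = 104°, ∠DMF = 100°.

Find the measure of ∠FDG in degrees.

1. ∠DHF = 33°  [same arc FD]
2. ∠FDH = 43°  [△HFD]
3. ∠DFG = 37°  [△FMD]
4. ∠FDG = 110°  [△FDG]

∠FDG = 110°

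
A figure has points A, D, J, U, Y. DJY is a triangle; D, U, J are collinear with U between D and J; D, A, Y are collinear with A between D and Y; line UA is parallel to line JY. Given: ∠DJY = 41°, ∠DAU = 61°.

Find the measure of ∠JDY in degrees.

∠JDY = 78°

1. ∠AUD = 41°  [UA∥JY, corresponding at U]
2. ∠ADU = 78°  [△DUA]
3. ∠JDY = 78°  [U on DJ, A on DY]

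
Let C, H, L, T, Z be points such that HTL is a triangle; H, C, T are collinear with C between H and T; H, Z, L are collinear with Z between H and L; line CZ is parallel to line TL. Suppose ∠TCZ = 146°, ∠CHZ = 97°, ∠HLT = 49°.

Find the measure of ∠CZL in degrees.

∠CZL = 131°

1. ∠HCZ = 34°  [linear pair at C on HT]
2. ∠CZH = 49°  [△HCZ]
3. ∠CZL = 131°  [linear pair at Z on HL]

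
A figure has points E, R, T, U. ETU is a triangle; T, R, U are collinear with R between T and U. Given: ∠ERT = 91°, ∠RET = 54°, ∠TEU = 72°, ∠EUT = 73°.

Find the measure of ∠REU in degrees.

∠REU = 18°

1. ∠ERU = 89°  [linear pair at R on TU]
2. ∠EUR = 73°  [R on ray UT]
3. ∠REU = 18°  [△ERU]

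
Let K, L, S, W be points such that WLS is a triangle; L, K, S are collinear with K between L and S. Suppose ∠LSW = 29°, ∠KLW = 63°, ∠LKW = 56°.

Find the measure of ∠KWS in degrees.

∠KWS = 27°

1. ∠KSW = 29°  [K on ray SL]
2. ∠SKW = 124°  [linear pair at K on LS]
3. ∠KWS = 27°  [△WKS]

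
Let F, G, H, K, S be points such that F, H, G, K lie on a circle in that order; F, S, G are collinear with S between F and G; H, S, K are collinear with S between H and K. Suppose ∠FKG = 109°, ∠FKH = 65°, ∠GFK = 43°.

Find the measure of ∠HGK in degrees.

1. ∠FHG = 71°  [cyclic FHGK, opposite ∠H+∠K]
2. ∠FGH = 65°  [same arc FH]
3. ∠GHK = 43°  [same arc GK]
4. ∠GFH = 44°  [△FHG]
5. ∠GKH = 44°  [same arc HG]
6. ∠HGK = 93°  [△HGK]

∠HGK = 93°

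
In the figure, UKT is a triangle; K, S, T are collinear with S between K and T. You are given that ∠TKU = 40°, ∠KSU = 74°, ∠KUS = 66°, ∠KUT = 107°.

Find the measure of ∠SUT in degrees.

1. ∠KTU = 33°  [△UKT]
2. ∠TSU = 106°  [linear pair at S on KT]
3. ∠STU = 33°  [S on ray TK]
4. ∠SUT = 41°  [△UST]

∠SUT = 41°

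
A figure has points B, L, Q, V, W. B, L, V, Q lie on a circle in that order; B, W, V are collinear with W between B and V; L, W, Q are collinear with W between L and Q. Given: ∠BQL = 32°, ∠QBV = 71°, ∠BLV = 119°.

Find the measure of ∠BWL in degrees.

∠BWL = 103°

1. ∠BVL = 32°  [same arc BL]
2. ∠QLV = 71°  [same arc VQ]
3. ∠LWV = 77°  [△LWV]
4. ∠BWL = 103°  [linear pair at W on BV]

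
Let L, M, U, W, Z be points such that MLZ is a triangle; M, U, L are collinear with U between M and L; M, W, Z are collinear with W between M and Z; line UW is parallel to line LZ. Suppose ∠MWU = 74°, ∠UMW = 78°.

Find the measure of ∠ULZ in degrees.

∠ULZ = 28°

1. ∠MUW = 28°  [△MUW]
2. ∠LUW = 152°  [linear pair at U on ML]
3. ∠ULZ = 28°  [UW∥LZ, co-interior at L–U]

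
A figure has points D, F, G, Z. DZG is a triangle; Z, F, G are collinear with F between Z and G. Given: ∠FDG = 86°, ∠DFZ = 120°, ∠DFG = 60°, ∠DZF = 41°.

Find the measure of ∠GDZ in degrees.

∠GDZ = 105°

1. ∠DGF = 34°  [△DFG]
2. ∠DZG = 41°  [F on ray ZG]
3. ∠DGZ = 34°  [F on ray GZ]
4. ∠GDZ = 105°  [△DZG]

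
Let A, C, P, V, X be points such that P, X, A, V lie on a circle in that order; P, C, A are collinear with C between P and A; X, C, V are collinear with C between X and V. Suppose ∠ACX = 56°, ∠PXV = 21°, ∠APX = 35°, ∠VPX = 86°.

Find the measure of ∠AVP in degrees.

1. ∠PCV = 56°  [vertical angles at C]
2. ∠PAV = 21°  [same arc PV]
3. ∠PVX = 73°  [△PXV]
4. ∠APV = 51°  [△PCV]
5. ∠AVP = 108°  [△PAV]

∠AVP = 108°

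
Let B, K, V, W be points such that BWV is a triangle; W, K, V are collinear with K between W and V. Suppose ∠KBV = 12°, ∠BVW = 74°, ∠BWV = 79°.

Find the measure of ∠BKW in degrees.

1. ∠BVK = 74°  [K on ray VW]
2. ∠BKV = 94°  [△BKV]
3. ∠BKW = 86°  [linear pair at K on WV]

∠BKW = 86°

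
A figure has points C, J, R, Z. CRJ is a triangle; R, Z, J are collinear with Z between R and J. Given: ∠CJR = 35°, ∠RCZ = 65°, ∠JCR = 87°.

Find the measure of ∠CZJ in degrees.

1. ∠CRJ = 58°  [△CRJ]
2. ∠CRZ = 58°  [Z on ray RJ]
3. ∠CZR = 57°  [△CRZ]
4. ∠CZJ = 123°  [linear pair at Z on RJ]

∠CZJ = 123°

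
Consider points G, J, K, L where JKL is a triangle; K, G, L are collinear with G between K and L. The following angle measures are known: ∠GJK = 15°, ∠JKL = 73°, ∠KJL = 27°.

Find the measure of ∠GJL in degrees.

1. ∠JLK = 80°  [△JKL]
2. ∠GKJ = 73°  [G on ray KL]
3. ∠GLJ = 80°  [G on ray LK]
4. ∠JGK = 92°  [△JKG]
5. ∠JGL = 88°  [linear pair at G on KL]
6. ∠GJL = 12°  [△JGL]

∠GJL = 12°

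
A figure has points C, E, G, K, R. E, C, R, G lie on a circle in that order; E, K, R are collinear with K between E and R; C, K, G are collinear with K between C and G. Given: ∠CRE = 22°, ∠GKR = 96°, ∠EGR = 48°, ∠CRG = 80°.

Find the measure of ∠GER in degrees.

∠GER = 74°

1. ∠CGE = 22°  [same arc EC]
2. ∠EKG = 84°  [linear pair at K on ER]
3. ∠GER = 74°  [△EKG]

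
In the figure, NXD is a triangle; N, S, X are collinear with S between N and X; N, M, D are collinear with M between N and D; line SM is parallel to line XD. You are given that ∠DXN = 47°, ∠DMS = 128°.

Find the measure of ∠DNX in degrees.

1. ∠MSN = 47°  [SM∥XD, corresponding at S]
2. ∠NMS = 52°  [linear pair at M on ND]
3. ∠MNS = 81°  [△NSM]
4. ∠DNX = 81°  [S on NX, M on ND]

∠DNX = 81°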